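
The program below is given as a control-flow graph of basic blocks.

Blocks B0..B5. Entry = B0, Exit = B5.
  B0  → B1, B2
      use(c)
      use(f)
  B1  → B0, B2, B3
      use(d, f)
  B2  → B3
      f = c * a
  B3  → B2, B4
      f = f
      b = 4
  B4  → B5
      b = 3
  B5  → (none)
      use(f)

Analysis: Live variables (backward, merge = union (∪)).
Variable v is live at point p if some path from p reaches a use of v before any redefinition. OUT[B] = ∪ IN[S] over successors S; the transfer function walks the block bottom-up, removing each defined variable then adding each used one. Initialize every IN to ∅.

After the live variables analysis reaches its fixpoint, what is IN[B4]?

Answer: {f}

Derivation:
Converged values:
  B0:   IN={a, c, d, f}   OUT={a, c, d, f}
  B1:   IN={a, c, d, f}   OUT={a, c, d, f}
  B2:   IN={a, c}   OUT={a, c, f}
  B3:   IN={a, c, f}   OUT={a, c, f}
  B4:   IN={f}   OUT={f}
  B5:   IN={f}   OUT={}

Merge at B4: OUT[B4] = IN[B5] = {f}
Applying B4's transfer function to that OUT value gives IN[B4] (row B4 above).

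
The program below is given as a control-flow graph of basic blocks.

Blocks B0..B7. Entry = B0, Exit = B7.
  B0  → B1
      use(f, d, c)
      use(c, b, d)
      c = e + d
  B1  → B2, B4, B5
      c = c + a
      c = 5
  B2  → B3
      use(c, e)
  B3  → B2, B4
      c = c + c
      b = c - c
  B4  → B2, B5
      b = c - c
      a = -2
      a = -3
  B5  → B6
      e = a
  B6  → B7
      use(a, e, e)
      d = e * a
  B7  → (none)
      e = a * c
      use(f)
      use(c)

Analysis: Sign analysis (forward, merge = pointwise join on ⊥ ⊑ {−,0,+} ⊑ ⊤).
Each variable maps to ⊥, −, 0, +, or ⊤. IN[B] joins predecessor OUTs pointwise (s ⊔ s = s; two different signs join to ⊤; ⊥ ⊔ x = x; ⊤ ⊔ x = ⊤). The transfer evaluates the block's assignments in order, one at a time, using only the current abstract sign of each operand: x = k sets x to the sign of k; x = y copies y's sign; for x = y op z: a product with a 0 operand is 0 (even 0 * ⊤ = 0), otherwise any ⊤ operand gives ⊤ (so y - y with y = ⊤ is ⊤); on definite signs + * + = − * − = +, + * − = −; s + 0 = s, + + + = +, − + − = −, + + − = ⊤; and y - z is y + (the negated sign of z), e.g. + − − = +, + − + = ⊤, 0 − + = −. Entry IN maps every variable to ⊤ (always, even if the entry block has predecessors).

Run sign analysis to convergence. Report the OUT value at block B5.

Converged values:
  B0:  IN=(all ⊤)  OUT=(all ⊤)
  B1:  IN=(all ⊤)  OUT={c:+; rest ⊤}
  B2:  IN={c:+; rest ⊤}  OUT={c:+; rest ⊤}
  B3:  IN={c:+; rest ⊤}  OUT={c:+; rest ⊤}
  B4:  IN={c:+; rest ⊤}  OUT={a:-, c:+; rest ⊤}
  B5:  IN={c:+; rest ⊤}  OUT={c:+; rest ⊤}
  B6:  IN={c:+; rest ⊤}  OUT={c:+; rest ⊤}
  B7:  IN={c:+; rest ⊤}  OUT={c:+; rest ⊤}

Merge at B5: IN[B5] = OUT[B1] ⊔ OUT[B4] = {a: ⊤, b: ⊤, c: +, d: ⊤, e: ⊤, f: ⊤}
Applying B5's transfer function to that IN value gives OUT[B5] (row B5 above).

Answer: {a: ⊤, b: ⊤, c: +, d: ⊤, e: ⊤, f: ⊤}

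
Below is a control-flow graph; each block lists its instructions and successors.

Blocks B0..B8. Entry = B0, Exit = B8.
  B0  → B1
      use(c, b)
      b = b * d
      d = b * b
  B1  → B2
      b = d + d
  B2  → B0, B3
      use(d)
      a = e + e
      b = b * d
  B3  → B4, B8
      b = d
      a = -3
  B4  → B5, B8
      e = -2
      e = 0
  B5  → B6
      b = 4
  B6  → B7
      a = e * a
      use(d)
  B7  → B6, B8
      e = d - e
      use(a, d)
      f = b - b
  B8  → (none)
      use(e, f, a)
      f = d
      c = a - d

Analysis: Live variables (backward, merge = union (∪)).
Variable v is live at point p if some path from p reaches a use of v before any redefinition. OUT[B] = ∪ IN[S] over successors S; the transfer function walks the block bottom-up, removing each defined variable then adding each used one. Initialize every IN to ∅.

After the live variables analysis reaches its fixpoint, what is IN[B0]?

Answer: {b, c, d, e, f}

Working:
Per-block solution:
  B0:  IN={b, c, d, e, f}  OUT={c, d, e, f}
  B1:  IN={c, d, e, f}  OUT={b, c, d, e, f}
  B2:  IN={b, c, d, e, f}  OUT={b, c, d, e, f}
  B3:  IN={d, e, f}  OUT={a, d, e, f}
  B4:  IN={a, d, f}  OUT={a, d, e, f}
  B5:  IN={a, d, e}  OUT={a, b, d, e}
  B6:  IN={a, b, d, e}  OUT={a, b, d, e}
  B7:  IN={a, b, d, e}  OUT={a, b, d, e, f}
  B8:  IN={a, d, e, f}  OUT={}

Merge at B0: OUT[B0] = IN[B1] = {c, d, e, f}
Applying B0's transfer function to that OUT value gives IN[B0] (row B0 above).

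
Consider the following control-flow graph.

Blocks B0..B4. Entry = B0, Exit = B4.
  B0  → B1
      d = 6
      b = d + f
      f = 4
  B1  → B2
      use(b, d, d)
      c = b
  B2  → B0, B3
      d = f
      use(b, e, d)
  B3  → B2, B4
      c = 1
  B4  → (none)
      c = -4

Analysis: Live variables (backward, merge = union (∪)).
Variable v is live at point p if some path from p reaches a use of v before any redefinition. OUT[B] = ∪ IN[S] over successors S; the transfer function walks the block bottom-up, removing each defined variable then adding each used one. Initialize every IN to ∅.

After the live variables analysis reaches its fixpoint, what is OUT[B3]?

Fixpoint table:
  B0:  IN={e, f}  OUT={b, d, e, f}
  B1:  IN={b, d, e, f}  OUT={b, e, f}
  B2:  IN={b, e, f}  OUT={b, e, f}
  B3:  IN={b, e, f}  OUT={b, e, f}
  B4:  IN={}  OUT={}

Merge at B3: OUT[B3] = IN[B2] ⊔ IN[B4] = {b, e, f}

Answer: {b, e, f}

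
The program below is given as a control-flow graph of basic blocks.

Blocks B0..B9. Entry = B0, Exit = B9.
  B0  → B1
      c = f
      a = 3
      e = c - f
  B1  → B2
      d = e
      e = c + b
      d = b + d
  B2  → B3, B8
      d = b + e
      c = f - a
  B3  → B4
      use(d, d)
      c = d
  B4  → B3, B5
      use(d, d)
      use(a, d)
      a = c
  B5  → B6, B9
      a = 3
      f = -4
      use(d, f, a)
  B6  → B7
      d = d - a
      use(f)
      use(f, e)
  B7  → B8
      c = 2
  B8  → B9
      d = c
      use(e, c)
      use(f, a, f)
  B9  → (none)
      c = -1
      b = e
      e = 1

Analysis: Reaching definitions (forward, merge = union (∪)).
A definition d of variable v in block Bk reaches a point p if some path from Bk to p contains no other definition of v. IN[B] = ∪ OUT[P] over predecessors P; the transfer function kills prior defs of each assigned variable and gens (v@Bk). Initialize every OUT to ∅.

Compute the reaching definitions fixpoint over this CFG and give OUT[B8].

Converged values:
  B0:  IN={}  OUT={a@B0, c@B0, e@B0}
  B1:  IN={a@B0, c@B0, e@B0}  OUT={a@B0, c@B0, d@B1, e@B1}
  B2:  IN={a@B0, c@B0, d@B1, e@B1}  OUT={a@B0, c@B2, d@B2, e@B1}
  B3:  IN={a@B0, a@B4, c@B2, c@B3, d@B2, e@B1}  OUT={a@B0, a@B4, c@B3, d@B2, e@B1}
  B4:  IN={a@B0, a@B4, c@B3, d@B2, e@B1}  OUT={a@B4, c@B3, d@B2, e@B1}
  B5:  IN={a@B4, c@B3, d@B2, e@B1}  OUT={a@B5, c@B3, d@B2, e@B1, f@B5}
  B6:  IN={a@B5, c@B3, d@B2, e@B1, f@B5}  OUT={a@B5, c@B3, d@B6, e@B1, f@B5}
  B7:  IN={a@B5, c@B3, d@B6, e@B1, f@B5}  OUT={a@B5, c@B7, d@B6, e@B1, f@B5}
  B8:  IN={a@B0, a@B5, c@B2, c@B7, d@B2, d@B6, e@B1, f@B5}  OUT={a@B0, a@B5, c@B2, c@B7, d@B8, e@B1, f@B5}
  B9:  IN={a@B0, a@B5, c@B2, c@B3, c@B7, d@B2, d@B8, e@B1, f@B5}  OUT={a@B0, a@B5, b@B9, c@B9, d@B2, d@B8, e@B9, f@B5}

Merge at B8: IN[B8] = OUT[B2] ⊔ OUT[B7] = {a@B0, a@B5, c@B2, c@B7, d@B2, d@B6, e@B1, f@B5}
Applying B8's transfer function to that IN value gives OUT[B8] (row B8 above).

Answer: {a@B0, a@B5, c@B2, c@B7, d@B8, e@B1, f@B5}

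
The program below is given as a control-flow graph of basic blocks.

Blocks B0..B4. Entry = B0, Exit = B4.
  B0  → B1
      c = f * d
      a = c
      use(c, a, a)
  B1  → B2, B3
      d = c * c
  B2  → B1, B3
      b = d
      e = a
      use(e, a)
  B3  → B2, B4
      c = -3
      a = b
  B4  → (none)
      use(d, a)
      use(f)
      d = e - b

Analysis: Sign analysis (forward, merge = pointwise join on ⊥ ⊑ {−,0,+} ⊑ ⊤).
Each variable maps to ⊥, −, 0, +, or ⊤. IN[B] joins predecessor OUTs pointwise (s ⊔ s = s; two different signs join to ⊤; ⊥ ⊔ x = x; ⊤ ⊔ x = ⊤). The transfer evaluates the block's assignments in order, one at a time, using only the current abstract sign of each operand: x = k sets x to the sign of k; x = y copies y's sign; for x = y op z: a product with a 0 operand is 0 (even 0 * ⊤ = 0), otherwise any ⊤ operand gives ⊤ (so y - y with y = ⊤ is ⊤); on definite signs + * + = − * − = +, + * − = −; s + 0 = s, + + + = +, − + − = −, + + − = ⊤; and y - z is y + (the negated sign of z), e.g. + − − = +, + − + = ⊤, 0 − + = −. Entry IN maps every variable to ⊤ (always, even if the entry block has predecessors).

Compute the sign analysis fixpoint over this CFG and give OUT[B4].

Fixpoint table:
  B0:   IN=(all ⊤)   OUT=(all ⊤)
  B1:   IN=(all ⊤)   OUT=(all ⊤)
  B2:   IN=(all ⊤)   OUT=(all ⊤)
  B3:   IN=(all ⊤)   OUT={c:-; rest ⊤}
  B4:   IN={c:-; rest ⊤}   OUT={c:-; rest ⊤}

Merge at B4: IN[B4] = OUT[B3] = {a: ⊤, b: ⊤, c: -, d: ⊤, e: ⊤, f: ⊤}
Applying B4's transfer function to that IN value gives OUT[B4] (row B4 above).

Answer: {a: ⊤, b: ⊤, c: -, d: ⊤, e: ⊤, f: ⊤}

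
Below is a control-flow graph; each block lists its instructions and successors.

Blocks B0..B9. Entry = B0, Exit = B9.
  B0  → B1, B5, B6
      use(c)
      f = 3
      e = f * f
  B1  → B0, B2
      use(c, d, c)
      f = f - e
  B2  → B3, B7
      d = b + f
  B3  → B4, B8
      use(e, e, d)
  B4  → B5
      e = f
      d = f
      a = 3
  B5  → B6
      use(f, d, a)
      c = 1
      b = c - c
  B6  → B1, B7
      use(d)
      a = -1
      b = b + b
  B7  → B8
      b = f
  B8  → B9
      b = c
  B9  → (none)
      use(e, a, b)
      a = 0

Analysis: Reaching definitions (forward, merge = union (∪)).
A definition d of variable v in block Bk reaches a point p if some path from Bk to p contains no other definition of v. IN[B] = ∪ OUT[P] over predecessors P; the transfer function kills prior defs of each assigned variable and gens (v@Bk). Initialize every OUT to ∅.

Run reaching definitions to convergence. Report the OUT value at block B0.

Per-block solution:
  B0:  IN={a@B6, b@B6, c@B5, d@B4, e@B0, e@B4, f@B1}  OUT={a@B6, b@B6, c@B5, d@B4, e@B0, f@B0}
  B1:  IN={a@B6, b@B6, c@B5, d@B4, e@B0, e@B4, f@B0, f@B1}  OUT={a@B6, b@B6, c@B5, d@B4, e@B0, e@B4, f@B1}
  B2:  IN={a@B6, b@B6, c@B5, d@B4, e@B0, e@B4, f@B1}  OUT={a@B6, b@B6, c@B5, d@B2, e@B0, e@B4, f@B1}
  B3:  IN={a@B6, b@B6, c@B5, d@B2, e@B0, e@B4, f@B1}  OUT={a@B6, b@B6, c@B5, d@B2, e@B0, e@B4, f@B1}
  B4:  IN={a@B6, b@B6, c@B5, d@B2, e@B0, e@B4, f@B1}  OUT={a@B4, b@B6, c@B5, d@B4, e@B4, f@B1}
  B5:  IN={a@B4, a@B6, b@B6, c@B5, d@B4, e@B0, e@B4, f@B0, f@B1}  OUT={a@B4, a@B6, b@B5, c@B5, d@B4, e@B0, e@B4, f@B0, f@B1}
  B6:  IN={a@B4, a@B6, b@B5, b@B6, c@B5, d@B4, e@B0, e@B4, f@B0, f@B1}  OUT={a@B6, b@B6, c@B5, d@B4, e@B0, e@B4, f@B0, f@B1}
  B7:  IN={a@B6, b@B6, c@B5, d@B2, d@B4, e@B0, e@B4, f@B0, f@B1}  OUT={a@B6, b@B7, c@B5, d@B2, d@B4, e@B0, e@B4, f@B0, f@B1}
  B8:  IN={a@B6, b@B6, b@B7, c@B5, d@B2, d@B4, e@B0, e@B4, f@B0, f@B1}  OUT={a@B6, b@B8, c@B5, d@B2, d@B4, e@B0, e@B4, f@B0, f@B1}
  B9:  IN={a@B6, b@B8, c@B5, d@B2, d@B4, e@B0, e@B4, f@B0, f@B1}  OUT={a@B9, b@B8, c@B5, d@B2, d@B4, e@B0, e@B4, f@B0, f@B1}

Merge at B0 (entry node, so the boundary value {} is joined with the incoming edge(s)): IN[B0] = {} ⊔ OUT[B1] = {a@B6, b@B6, c@B5, d@B4, e@B0, e@B4, f@B1}
Applying B0's transfer function to that IN value gives OUT[B0] (row B0 above).

Answer: {a@B6, b@B6, c@B5, d@B4, e@B0, f@B0}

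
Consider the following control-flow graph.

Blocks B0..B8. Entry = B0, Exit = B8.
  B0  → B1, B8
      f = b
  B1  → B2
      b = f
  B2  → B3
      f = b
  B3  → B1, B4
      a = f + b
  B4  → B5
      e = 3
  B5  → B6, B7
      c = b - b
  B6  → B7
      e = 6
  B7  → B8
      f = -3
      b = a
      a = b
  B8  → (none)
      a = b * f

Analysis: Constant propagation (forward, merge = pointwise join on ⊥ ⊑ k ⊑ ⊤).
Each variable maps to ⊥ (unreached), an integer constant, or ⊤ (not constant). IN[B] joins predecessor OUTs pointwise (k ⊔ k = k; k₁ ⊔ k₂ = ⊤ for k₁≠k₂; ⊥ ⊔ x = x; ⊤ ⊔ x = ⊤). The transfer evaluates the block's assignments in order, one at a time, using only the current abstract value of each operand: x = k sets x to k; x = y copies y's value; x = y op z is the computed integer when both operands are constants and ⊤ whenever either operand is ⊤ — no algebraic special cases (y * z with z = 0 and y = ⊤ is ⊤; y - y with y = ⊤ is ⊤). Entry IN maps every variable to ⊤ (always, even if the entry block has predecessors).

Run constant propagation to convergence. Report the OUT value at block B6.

Answer: {a: ⊤, b: ⊤, c: ⊤, d: ⊤, e: 6, f: ⊤}

Derivation:
Converged values:
  B0:  IN=(all ⊤)  OUT=(all ⊤)
  B1:  IN=(all ⊤)  OUT=(all ⊤)
  B2:  IN=(all ⊤)  OUT=(all ⊤)
  B3:  IN=(all ⊤)  OUT=(all ⊤)
  B4:  IN=(all ⊤)  OUT={e:3; rest ⊤}
  B5:  IN={e:3; rest ⊤}  OUT={e:3; rest ⊤}
  B6:  IN={e:3; rest ⊤}  OUT={e:6; rest ⊤}
  B7:  IN=(all ⊤)  OUT={f:-3; rest ⊤}
  B8:  IN=(all ⊤)  OUT=(all ⊤)

Merge at B6: IN[B6] = OUT[B5] = {a: ⊤, b: ⊤, c: ⊤, d: ⊤, e: 3, f: ⊤}
Applying B6's transfer function to that IN value gives OUT[B6] (row B6 above).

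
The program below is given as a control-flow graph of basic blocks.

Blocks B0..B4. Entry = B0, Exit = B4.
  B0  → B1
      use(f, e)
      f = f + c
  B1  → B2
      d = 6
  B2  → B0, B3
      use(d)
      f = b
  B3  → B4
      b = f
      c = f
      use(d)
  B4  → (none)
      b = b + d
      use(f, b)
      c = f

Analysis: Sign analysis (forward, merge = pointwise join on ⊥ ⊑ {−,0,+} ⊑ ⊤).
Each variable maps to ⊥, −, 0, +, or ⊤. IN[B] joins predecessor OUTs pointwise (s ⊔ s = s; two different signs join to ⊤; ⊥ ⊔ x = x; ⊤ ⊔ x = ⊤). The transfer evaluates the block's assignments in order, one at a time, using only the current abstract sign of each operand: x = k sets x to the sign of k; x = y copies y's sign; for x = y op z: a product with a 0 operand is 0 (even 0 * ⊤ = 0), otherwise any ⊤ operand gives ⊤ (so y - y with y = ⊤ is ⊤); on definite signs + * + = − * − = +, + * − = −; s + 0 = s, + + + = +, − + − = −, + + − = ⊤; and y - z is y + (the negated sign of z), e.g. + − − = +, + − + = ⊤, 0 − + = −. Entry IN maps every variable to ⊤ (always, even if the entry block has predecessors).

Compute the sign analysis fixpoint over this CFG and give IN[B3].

Fixpoint table:
  B0:  IN=(all ⊤)  OUT=(all ⊤)
  B1:  IN=(all ⊤)  OUT={d:+; rest ⊤}
  B2:  IN={d:+; rest ⊤}  OUT={d:+; rest ⊤}
  B3:  IN={d:+; rest ⊤}  OUT={d:+; rest ⊤}
  B4:  IN={d:+; rest ⊤}  OUT={d:+; rest ⊤}

Merge at B3: IN[B3] = OUT[B2] = {a: ⊤, b: ⊤, c: ⊤, d: +, e: ⊤, f: ⊤}

Answer: {a: ⊤, b: ⊤, c: ⊤, d: +, e: ⊤, f: ⊤}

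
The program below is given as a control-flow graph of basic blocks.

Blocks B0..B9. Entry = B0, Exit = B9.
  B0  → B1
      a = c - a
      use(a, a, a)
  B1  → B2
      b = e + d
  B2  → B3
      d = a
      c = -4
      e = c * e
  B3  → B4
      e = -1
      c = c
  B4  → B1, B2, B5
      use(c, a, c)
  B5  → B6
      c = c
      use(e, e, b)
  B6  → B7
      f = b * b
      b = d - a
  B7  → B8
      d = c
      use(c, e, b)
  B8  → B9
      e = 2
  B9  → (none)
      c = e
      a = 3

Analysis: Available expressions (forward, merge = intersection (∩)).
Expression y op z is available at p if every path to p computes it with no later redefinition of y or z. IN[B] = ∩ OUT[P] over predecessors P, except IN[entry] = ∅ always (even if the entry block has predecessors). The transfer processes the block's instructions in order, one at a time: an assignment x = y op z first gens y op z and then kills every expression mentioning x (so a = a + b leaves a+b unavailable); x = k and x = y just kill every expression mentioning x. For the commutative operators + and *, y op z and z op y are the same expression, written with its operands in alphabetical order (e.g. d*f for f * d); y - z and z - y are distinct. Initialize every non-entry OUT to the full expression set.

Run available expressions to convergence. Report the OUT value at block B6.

Answer: {d-a}

Trace:
Per-block solution:
  B0: | IN={} | OUT={}
  B1: | IN={} | OUT={d+e}
  B2: | IN={} | OUT={}
  B3: | IN={} | OUT={}
  B4: | IN={} | OUT={}
  B5: | IN={} | OUT={}
  B6: | IN={} | OUT={d-a}
  B7: | IN={d-a} | OUT={}
  B8: | IN={} | OUT={}
  B9: | IN={} | OUT={}

Merge at B6: IN[B6] = OUT[B5] = {}
Applying B6's transfer function to that IN value gives OUT[B6] (row B6 above).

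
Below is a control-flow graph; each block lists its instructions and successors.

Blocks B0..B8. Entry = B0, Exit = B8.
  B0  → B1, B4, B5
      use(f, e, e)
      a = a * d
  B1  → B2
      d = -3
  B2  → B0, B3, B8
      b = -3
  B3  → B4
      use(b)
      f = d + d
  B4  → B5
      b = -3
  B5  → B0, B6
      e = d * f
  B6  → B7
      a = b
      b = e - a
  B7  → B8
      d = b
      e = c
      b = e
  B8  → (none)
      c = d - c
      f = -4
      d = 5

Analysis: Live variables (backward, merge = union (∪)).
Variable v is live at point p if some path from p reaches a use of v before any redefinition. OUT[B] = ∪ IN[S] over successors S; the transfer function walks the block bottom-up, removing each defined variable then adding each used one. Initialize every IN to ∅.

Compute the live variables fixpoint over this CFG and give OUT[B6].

Converged values:
  B0: | IN={a, b, c, d, e, f} | OUT={a, b, c, d, e, f}
  B1: | IN={a, c, e, f} | OUT={a, c, d, e, f}
  B2: | IN={a, c, d, e, f} | OUT={a, b, c, d, e, f}
  B3: | IN={a, b, c, d} | OUT={a, c, d, f}
  B4: | IN={a, c, d, f} | OUT={a, b, c, d, f}
  B5: | IN={a, b, c, d, f} | OUT={a, b, c, d, e, f}
  B6: | IN={b, c, e} | OUT={b, c}
  B7: | IN={b, c} | OUT={c, d}
  B8: | IN={c, d} | OUT={}

Merge at B6: OUT[B6] = IN[B7] = {b, c}

Answer: {b, c}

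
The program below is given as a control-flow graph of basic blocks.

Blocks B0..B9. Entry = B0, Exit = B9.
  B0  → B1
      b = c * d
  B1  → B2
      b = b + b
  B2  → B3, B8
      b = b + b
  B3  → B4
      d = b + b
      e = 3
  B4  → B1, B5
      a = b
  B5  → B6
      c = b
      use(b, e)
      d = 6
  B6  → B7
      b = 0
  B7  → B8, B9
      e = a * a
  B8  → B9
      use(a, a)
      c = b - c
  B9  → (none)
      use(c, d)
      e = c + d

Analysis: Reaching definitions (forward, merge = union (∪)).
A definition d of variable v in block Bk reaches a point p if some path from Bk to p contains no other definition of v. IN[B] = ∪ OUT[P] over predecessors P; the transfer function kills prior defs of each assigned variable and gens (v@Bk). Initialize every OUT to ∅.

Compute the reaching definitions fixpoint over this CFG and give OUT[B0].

Answer: {b@B0}

Working:
Converged values:
  B0: | IN={} | OUT={b@B0}
  B1: | IN={a@B4, b@B0, b@B2, d@B3, e@B3} | OUT={a@B4, b@B1, d@B3, e@B3}
  B2: | IN={a@B4, b@B1, d@B3, e@B3} | OUT={a@B4, b@B2, d@B3, e@B3}
  B3: | IN={a@B4, b@B2, d@B3, e@B3} | OUT={a@B4, b@B2, d@B3, e@B3}
  B4: | IN={a@B4, b@B2, d@B3, e@B3} | OUT={a@B4, b@B2, d@B3, e@B3}
  B5: | IN={a@B4, b@B2, d@B3, e@B3} | OUT={a@B4, b@B2, c@B5, d@B5, e@B3}
  B6: | IN={a@B4, b@B2, c@B5, d@B5, e@B3} | OUT={a@B4, b@B6, c@B5, d@B5, e@B3}
  B7: | IN={a@B4, b@B6, c@B5, d@B5, e@B3} | OUT={a@B4, b@B6, c@B5, d@B5, e@B7}
  B8: | IN={a@B4, b@B2, b@B6, c@B5, d@B3, d@B5, e@B3, e@B7} | OUT={a@B4, b@B2, b@B6, c@B8, d@B3, d@B5, e@B3, e@B7}
  B9: | IN={a@B4, b@B2, b@B6, c@B5, c@B8, d@B3, d@B5, e@B3, e@B7} | OUT={a@B4, b@B2, b@B6, c@B5, c@B8, d@B3, d@B5, e@B9}

B0 is the boundary node: IN[B0] = {}
Applying B0's transfer function to that IN value gives OUT[B0] (row B0 above).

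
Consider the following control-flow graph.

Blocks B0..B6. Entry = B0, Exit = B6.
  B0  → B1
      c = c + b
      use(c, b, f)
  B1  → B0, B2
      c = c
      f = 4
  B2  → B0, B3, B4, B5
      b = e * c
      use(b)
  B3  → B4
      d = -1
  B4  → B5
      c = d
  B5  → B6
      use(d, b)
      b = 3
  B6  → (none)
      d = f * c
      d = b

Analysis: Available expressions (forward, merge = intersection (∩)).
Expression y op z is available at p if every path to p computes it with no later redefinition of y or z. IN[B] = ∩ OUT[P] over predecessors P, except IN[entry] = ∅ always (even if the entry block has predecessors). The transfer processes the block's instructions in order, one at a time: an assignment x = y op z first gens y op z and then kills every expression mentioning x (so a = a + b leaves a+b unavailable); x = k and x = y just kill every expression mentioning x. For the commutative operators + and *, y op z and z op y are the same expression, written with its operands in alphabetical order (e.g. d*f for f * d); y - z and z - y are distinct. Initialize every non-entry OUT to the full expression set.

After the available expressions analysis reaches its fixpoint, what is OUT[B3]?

Per-block solution:
  B0:  IN={}  OUT={}
  B1:  IN={}  OUT={}
  B2:  IN={}  OUT={c*e}
  B3:  IN={c*e}  OUT={c*e}
  B4:  IN={c*e}  OUT={}
  B5:  IN={}  OUT={}
  B6:  IN={}  OUT={c*f}

Merge at B3: IN[B3] = OUT[B2] = {c*e}
Applying B3's transfer function to that IN value gives OUT[B3] (row B3 above).

Answer: {c*e}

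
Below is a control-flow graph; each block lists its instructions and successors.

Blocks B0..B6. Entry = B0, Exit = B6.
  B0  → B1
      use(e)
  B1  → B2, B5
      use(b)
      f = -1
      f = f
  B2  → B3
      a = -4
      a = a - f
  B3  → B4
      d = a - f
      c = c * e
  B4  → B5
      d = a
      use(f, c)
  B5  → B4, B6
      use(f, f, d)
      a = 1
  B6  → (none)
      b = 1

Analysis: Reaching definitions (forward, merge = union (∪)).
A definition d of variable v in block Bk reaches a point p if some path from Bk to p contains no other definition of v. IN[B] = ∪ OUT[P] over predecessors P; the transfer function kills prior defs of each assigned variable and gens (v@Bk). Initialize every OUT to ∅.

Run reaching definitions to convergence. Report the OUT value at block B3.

Answer: {a@B2, c@B3, d@B3, f@B1}

Working:
Per-block solution:
  B0:  IN={}  OUT={}
  B1:  IN={}  OUT={f@B1}
  B2:  IN={f@B1}  OUT={a@B2, f@B1}
  B3:  IN={a@B2, f@B1}  OUT={a@B2, c@B3, d@B3, f@B1}
  B4:  IN={a@B2, a@B5, c@B3, d@B3, d@B4, f@B1}  OUT={a@B2, a@B5, c@B3, d@B4, f@B1}
  B5:  IN={a@B2, a@B5, c@B3, d@B4, f@B1}  OUT={a@B5, c@B3, d@B4, f@B1}
  B6:  IN={a@B5, c@B3, d@B4, f@B1}  OUT={a@B5, b@B6, c@B3, d@B4, f@B1}

Merge at B3: IN[B3] = OUT[B2] = {a@B2, f@B1}
Applying B3's transfer function to that IN value gives OUT[B3] (row B3 above).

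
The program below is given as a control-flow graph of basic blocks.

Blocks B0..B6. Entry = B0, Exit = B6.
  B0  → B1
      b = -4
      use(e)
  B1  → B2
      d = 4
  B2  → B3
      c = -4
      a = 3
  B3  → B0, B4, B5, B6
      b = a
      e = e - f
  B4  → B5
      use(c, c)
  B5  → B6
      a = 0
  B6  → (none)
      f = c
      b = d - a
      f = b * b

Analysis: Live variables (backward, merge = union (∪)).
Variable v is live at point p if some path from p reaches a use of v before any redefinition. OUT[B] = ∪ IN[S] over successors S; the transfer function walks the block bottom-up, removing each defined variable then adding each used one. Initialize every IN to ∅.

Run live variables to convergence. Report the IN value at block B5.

Answer: {c, d}

Trace:
Fixpoint table:
  B0: | IN={e, f} | OUT={e, f}
  B1: | IN={e, f} | OUT={d, e, f}
  B2: | IN={d, e, f} | OUT={a, c, d, e, f}
  B3: | IN={a, c, d, e, f} | OUT={a, c, d, e, f}
  B4: | IN={c, d} | OUT={c, d}
  B5: | IN={c, d} | OUT={a, c, d}
  B6: | IN={a, c, d} | OUT={}

Merge at B5: OUT[B5] = IN[B6] = {a, c, d}
Applying B5's transfer function to that OUT value gives IN[B5] (row B5 above).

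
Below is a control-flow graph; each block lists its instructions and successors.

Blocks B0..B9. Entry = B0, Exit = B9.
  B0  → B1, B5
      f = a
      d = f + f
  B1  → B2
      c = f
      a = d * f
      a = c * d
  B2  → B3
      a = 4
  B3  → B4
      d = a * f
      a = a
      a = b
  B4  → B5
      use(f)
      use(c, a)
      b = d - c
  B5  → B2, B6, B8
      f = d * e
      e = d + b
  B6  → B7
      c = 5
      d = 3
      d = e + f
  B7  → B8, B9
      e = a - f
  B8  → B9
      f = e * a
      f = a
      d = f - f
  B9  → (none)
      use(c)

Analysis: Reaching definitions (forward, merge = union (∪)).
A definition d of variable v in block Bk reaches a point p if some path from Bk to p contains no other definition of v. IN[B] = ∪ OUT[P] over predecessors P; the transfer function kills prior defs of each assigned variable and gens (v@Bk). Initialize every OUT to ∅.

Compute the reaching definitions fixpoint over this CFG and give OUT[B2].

Converged values:
  B0:   IN={}   OUT={d@B0, f@B0}
  B1:   IN={d@B0, f@B0}   OUT={a@B1, c@B1, d@B0, f@B0}
  B2:   IN={a@B1, a@B3, b@B4, c@B1, d@B0, d@B3, e@B5, f@B0, f@B5}   OUT={a@B2, b@B4, c@B1, d@B0, d@B3, e@B5, f@B0, f@B5}
  B3:   IN={a@B2, b@B4, c@B1, d@B0, d@B3, e@B5, f@B0, f@B5}   OUT={a@B3, b@B4, c@B1, d@B3, e@B5, f@B0, f@B5}
  B4:   IN={a@B3, b@B4, c@B1, d@B3, e@B5, f@B0, f@B5}   OUT={a@B3, b@B4, c@B1, d@B3, e@B5, f@B0, f@B5}
  B5:   IN={a@B3, b@B4, c@B1, d@B0, d@B3, e@B5, f@B0, f@B5}   OUT={a@B3, b@B4, c@B1, d@B0, d@B3, e@B5, f@B5}
  B6:   IN={a@B3, b@B4, c@B1, d@B0, d@B3, e@B5, f@B5}   OUT={a@B3, b@B4, c@B6, d@B6, e@B5, f@B5}
  B7:   IN={a@B3, b@B4, c@B6, d@B6, e@B5, f@B5}   OUT={a@B3, b@B4, c@B6, d@B6, e@B7, f@B5}
  B8:   IN={a@B3, b@B4, c@B1, c@B6, d@B0, d@B3, d@B6, e@B5, e@B7, f@B5}   OUT={a@B3, b@B4, c@B1, c@B6, d@B8, e@B5, e@B7, f@B8}
  B9:   IN={a@B3, b@B4, c@B1, c@B6, d@B6, d@B8, e@B5, e@B7, f@B5, f@B8}   OUT={a@B3, b@B4, c@B1, c@B6, d@B6, d@B8, e@B5, e@B7, f@B5, f@B8}

Merge at B2: IN[B2] = OUT[B1] ⊔ OUT[B5] = {a@B1, a@B3, b@B4, c@B1, d@B0, d@B3, e@B5, f@B0, f@B5}
Applying B2's transfer function to that IN value gives OUT[B2] (row B2 above).

Answer: {a@B2, b@B4, c@B1, d@B0, d@B3, e@B5, f@B0, f@B5}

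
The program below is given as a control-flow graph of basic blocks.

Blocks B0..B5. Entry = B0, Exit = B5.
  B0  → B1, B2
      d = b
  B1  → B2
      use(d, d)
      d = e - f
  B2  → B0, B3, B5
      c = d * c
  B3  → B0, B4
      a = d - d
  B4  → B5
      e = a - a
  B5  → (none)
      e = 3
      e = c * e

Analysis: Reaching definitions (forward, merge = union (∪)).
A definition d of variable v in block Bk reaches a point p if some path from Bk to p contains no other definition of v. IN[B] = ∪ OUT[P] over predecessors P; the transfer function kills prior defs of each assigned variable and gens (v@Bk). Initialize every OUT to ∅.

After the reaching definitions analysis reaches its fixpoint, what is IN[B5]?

Answer: {a@B3, c@B2, d@B0, d@B1, e@B4}

Trace:
Fixpoint table:
  B0:  IN={a@B3, c@B2, d@B0, d@B1}  OUT={a@B3, c@B2, d@B0}
  B1:  IN={a@B3, c@B2, d@B0}  OUT={a@B3, c@B2, d@B1}
  B2:  IN={a@B3, c@B2, d@B0, d@B1}  OUT={a@B3, c@B2, d@B0, d@B1}
  B3:  IN={a@B3, c@B2, d@B0, d@B1}  OUT={a@B3, c@B2, d@B0, d@B1}
  B4:  IN={a@B3, c@B2, d@B0, d@B1}  OUT={a@B3, c@B2, d@B0, d@B1, e@B4}
  B5:  IN={a@B3, c@B2, d@B0, d@B1, e@B4}  OUT={a@B3, c@B2, d@B0, d@B1, e@B5}

Merge at B5: IN[B5] = OUT[B2] ⊔ OUT[B4] = {a@B3, c@B2, d@B0, d@B1, e@B4}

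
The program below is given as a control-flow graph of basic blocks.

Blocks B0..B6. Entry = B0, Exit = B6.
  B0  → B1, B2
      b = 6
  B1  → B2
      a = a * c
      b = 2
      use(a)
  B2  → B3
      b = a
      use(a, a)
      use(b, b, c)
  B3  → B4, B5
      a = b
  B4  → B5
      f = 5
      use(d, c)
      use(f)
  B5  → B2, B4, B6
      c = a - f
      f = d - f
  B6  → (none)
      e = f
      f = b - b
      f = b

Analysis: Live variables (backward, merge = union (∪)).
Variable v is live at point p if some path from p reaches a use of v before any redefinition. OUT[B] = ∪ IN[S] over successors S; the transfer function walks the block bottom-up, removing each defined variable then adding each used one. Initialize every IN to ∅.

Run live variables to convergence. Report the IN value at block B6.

Converged values:
  B0: | IN={a, c, d, f} | OUT={a, c, d, f}
  B1: | IN={a, c, d, f} | OUT={a, c, d, f}
  B2: | IN={a, c, d, f} | OUT={b, c, d, f}
  B3: | IN={b, c, d, f} | OUT={a, b, c, d, f}
  B4: | IN={a, b, c, d} | OUT={a, b, d, f}
  B5: | IN={a, b, d, f} | OUT={a, b, c, d, f}
  B6: | IN={b, f} | OUT={}

B6 is the boundary node: OUT[B6] = {}
Applying B6's transfer function to that OUT value gives IN[B6] (row B6 above).

Answer: {b, f}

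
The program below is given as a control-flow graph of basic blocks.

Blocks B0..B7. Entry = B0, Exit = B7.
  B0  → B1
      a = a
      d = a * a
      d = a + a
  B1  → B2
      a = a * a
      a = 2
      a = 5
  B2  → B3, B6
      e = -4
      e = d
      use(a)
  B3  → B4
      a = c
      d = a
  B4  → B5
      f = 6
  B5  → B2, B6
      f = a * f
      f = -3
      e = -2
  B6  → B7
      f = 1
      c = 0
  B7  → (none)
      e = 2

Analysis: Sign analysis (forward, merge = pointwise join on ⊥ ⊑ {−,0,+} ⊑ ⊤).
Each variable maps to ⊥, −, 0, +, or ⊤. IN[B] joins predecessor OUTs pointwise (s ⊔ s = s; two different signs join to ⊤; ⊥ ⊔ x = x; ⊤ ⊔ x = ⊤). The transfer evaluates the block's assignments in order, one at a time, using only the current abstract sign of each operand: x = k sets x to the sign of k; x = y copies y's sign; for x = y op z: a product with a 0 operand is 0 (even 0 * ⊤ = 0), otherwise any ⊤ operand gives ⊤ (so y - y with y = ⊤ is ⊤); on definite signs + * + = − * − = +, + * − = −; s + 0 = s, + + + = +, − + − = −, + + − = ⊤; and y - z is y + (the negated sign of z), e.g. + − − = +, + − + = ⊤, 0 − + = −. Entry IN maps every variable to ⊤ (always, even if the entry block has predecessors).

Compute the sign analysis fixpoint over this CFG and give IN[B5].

Converged values:
  B0: | IN=(all ⊤) | OUT=(all ⊤)
  B1: | IN=(all ⊤) | OUT={a:+; rest ⊤}
  B2: | IN=(all ⊤) | OUT=(all ⊤)
  B3: | IN=(all ⊤) | OUT=(all ⊤)
  B4: | IN=(all ⊤) | OUT={f:+; rest ⊤}
  B5: | IN={f:+; rest ⊤} | OUT={e:-, f:-; rest ⊤}
  B6: | IN=(all ⊤) | OUT={c:0, f:+; rest ⊤}
  B7: | IN={c:0, f:+; rest ⊤} | OUT={c:0, e:+, f:+; rest ⊤}

Merge at B5: IN[B5] = OUT[B4] = {a: ⊤, b: ⊤, c: ⊤, d: ⊤, e: ⊤, f: +}

Answer: {a: ⊤, b: ⊤, c: ⊤, d: ⊤, e: ⊤, f: +}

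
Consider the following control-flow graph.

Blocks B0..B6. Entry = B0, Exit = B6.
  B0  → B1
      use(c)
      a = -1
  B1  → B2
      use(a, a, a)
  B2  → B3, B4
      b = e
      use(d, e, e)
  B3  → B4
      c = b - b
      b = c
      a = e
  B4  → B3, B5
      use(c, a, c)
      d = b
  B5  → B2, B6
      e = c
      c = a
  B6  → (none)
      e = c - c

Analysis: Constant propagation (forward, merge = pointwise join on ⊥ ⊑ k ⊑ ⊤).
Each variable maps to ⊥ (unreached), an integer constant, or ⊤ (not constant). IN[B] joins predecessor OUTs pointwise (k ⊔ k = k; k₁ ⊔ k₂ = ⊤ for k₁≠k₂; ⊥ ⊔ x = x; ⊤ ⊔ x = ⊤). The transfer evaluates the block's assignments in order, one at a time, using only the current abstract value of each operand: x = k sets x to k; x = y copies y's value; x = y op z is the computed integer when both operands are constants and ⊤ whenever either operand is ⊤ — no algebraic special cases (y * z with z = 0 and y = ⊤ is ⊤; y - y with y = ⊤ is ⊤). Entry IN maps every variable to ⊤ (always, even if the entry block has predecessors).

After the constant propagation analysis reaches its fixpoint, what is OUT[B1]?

Answer: {a: -1, b: ⊤, c: ⊤, d: ⊤, e: ⊤, f: ⊤}

Derivation:
Converged values:
  B0: | IN=(all ⊤) | OUT={a:-1; rest ⊤}
  B1: | IN={a:-1; rest ⊤} | OUT={a:-1; rest ⊤}
  B2: | IN=(all ⊤) | OUT=(all ⊤)
  B3: | IN=(all ⊤) | OUT=(all ⊤)
  B4: | IN=(all ⊤) | OUT=(all ⊤)
  B5: | IN=(all ⊤) | OUT=(all ⊤)
  B6: | IN=(all ⊤) | OUT=(all ⊤)

Merge at B1: IN[B1] = OUT[B0] = {a: -1, b: ⊤, c: ⊤, d: ⊤, e: ⊤, f: ⊤}
Applying B1's transfer function to that IN value gives OUT[B1] (row B1 above).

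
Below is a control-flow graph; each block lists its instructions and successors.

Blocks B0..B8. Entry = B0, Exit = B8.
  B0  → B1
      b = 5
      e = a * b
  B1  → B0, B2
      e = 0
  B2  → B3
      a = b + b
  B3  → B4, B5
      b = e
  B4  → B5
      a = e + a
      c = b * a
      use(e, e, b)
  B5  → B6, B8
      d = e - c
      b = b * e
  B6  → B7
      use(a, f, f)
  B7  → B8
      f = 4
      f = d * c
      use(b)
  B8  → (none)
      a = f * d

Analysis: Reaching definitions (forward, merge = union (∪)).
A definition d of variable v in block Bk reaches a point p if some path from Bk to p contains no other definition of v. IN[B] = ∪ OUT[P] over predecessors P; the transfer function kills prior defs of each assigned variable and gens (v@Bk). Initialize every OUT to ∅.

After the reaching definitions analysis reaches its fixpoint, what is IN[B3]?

Fixpoint table:
  B0:  IN={b@B0, e@B1}  OUT={b@B0, e@B0}
  B1:  IN={b@B0, e@B0}  OUT={b@B0, e@B1}
  B2:  IN={b@B0, e@B1}  OUT={a@B2, b@B0, e@B1}
  B3:  IN={a@B2, b@B0, e@B1}  OUT={a@B2, b@B3, e@B1}
  B4:  IN={a@B2, b@B3, e@B1}  OUT={a@B4, b@B3, c@B4, e@B1}
  B5:  IN={a@B2, a@B4, b@B3, c@B4, e@B1}  OUT={a@B2, a@B4, b@B5, c@B4, d@B5, e@B1}
  B6:  IN={a@B2, a@B4, b@B5, c@B4, d@B5, e@B1}  OUT={a@B2, a@B4, b@B5, c@B4, d@B5, e@B1}
  B7:  IN={a@B2, a@B4, b@B5, c@B4, d@B5, e@B1}  OUT={a@B2, a@B4, b@B5, c@B4, d@B5, e@B1, f@B7}
  B8:  IN={a@B2, a@B4, b@B5, c@B4, d@B5, e@B1, f@B7}  OUT={a@B8, b@B5, c@B4, d@B5, e@B1, f@B7}

Merge at B3: IN[B3] = OUT[B2] = {a@B2, b@B0, e@B1}

Answer: {a@B2, b@B0, e@B1}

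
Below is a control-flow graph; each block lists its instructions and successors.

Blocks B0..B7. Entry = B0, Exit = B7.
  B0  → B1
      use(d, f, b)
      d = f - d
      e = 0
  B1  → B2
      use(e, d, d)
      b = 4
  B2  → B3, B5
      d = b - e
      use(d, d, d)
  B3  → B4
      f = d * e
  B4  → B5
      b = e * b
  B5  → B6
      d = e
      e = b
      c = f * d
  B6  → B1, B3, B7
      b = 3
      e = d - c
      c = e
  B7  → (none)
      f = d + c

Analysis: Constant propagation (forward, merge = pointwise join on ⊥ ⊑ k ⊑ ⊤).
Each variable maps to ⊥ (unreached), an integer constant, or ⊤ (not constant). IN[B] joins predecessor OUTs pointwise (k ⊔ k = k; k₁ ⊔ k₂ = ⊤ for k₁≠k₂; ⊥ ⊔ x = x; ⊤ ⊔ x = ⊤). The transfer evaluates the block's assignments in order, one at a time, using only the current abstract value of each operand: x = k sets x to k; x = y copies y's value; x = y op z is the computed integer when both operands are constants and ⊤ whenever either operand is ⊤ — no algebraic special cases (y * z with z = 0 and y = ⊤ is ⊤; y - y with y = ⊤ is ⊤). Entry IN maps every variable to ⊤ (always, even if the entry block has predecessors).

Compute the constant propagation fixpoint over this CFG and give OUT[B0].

Per-block solution:
  B0: | IN=(all ⊤) | OUT={e:0; rest ⊤}
  B1: | IN=(all ⊤) | OUT={b:4; rest ⊤}
  B2: | IN={b:4; rest ⊤} | OUT={b:4; rest ⊤}
  B3: | IN=(all ⊤) | OUT=(all ⊤)
  B4: | IN=(all ⊤) | OUT=(all ⊤)
  B5: | IN=(all ⊤) | OUT=(all ⊤)
  B6: | IN=(all ⊤) | OUT={b:3; rest ⊤}
  B7: | IN={b:3; rest ⊤} | OUT={b:3; rest ⊤}

B0 is the boundary node: IN[B0] = {a: ⊤, b: ⊤, c: ⊤, d: ⊤, e: ⊤, f: ⊤}
Applying B0's transfer function to that IN value gives OUT[B0] (row B0 above).

Answer: {a: ⊤, b: ⊤, c: ⊤, d: ⊤, e: 0, f: ⊤}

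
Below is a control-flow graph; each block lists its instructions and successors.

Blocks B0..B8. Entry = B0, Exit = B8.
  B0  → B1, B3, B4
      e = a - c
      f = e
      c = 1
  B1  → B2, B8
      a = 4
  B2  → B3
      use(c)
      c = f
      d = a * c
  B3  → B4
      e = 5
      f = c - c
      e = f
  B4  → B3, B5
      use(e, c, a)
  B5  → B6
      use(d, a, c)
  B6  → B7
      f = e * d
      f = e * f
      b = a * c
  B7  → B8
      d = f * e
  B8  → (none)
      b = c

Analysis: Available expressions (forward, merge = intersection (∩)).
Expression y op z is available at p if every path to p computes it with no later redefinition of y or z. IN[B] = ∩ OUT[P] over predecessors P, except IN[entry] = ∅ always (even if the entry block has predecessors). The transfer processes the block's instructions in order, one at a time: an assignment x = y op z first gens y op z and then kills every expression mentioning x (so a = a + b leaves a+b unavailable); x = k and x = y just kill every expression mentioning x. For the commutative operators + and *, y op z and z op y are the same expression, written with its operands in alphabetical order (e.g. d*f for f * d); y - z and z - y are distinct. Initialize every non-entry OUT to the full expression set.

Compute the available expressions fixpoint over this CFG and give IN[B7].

Converged values:
  B0:  IN={}  OUT={}
  B1:  IN={}  OUT={}
  B2:  IN={}  OUT={a*c}
  B3:  IN={}  OUT={c-c}
  B4:  IN={}  OUT={}
  B5:  IN={}  OUT={}
  B6:  IN={}  OUT={a*c, d*e}
  B7:  IN={a*c, d*e}  OUT={a*c, e*f}
  B8:  IN={}  OUT={}

Merge at B7: IN[B7] = OUT[B6] = {a*c, d*e}

Answer: {a*c, d*e}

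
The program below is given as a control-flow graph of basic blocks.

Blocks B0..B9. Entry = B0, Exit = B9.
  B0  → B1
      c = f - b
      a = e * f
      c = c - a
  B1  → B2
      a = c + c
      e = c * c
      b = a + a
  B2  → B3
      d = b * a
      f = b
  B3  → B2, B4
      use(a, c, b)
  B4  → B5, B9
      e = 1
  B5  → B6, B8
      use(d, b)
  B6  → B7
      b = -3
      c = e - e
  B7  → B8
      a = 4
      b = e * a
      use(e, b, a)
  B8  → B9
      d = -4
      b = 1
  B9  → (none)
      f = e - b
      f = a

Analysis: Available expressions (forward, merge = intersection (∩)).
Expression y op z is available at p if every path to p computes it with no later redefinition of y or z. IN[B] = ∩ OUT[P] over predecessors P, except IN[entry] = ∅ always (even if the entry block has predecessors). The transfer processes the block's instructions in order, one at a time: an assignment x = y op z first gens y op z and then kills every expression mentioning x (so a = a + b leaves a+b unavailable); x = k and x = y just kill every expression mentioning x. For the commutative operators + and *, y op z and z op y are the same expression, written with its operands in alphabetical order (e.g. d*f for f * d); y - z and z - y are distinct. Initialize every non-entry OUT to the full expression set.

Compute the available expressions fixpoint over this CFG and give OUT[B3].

Answer: {a*b, a+a, c*c, c+c}

Working:
Per-block solution:
  B0:  IN={}  OUT={e*f, f-b}
  B1:  IN={e*f, f-b}  OUT={a+a, c*c, c+c}
  B2:  IN={a+a, c*c, c+c}  OUT={a*b, a+a, c*c, c+c}
  B3:  IN={a*b, a+a, c*c, c+c}  OUT={a*b, a+a, c*c, c+c}
  B4:  IN={a*b, a+a, c*c, c+c}  OUT={a*b, a+a, c*c, c+c}
  B5:  IN={a*b, a+a, c*c, c+c}  OUT={a*b, a+a, c*c, c+c}
  B6:  IN={a*b, a+a, c*c, c+c}  OUT={a+a, e-e}
  B7:  IN={a+a, e-e}  OUT={a*e, e-e}
  B8:  IN={}  OUT={}
  B9:  IN={}  OUT={e-b}

Merge at B3: IN[B3] = OUT[B2] = {a*b, a+a, c*c, c+c}
Applying B3's transfer function to that IN value gives OUT[B3] (row B3 above).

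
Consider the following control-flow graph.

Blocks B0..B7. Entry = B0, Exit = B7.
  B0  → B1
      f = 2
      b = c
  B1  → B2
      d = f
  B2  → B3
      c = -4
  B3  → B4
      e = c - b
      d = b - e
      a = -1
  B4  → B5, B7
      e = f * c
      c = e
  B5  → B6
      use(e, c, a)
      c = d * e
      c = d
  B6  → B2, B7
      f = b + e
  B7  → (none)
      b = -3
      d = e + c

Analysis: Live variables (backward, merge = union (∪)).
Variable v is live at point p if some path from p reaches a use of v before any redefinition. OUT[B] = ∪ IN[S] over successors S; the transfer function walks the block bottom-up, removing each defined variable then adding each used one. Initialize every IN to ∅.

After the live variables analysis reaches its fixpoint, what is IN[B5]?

Answer: {a, b, c, d, e}

Derivation:
Per-block solution:
  B0:   IN={c}   OUT={b, f}
  B1:   IN={b, f}   OUT={b, f}
  B2:   IN={b, f}   OUT={b, c, f}
  B3:   IN={b, c, f}   OUT={a, b, c, d, f}
  B4:   IN={a, b, c, d, f}   OUT={a, b, c, d, e}
  B5:   IN={a, b, c, d, e}   OUT={b, c, e}
  B6:   IN={b, c, e}   OUT={b, c, e, f}
  B7:   IN={c, e}   OUT={}

Merge at B5: OUT[B5] = IN[B6] = {b, c, e}
Applying B5's transfer function to that OUT value gives IN[B5] (row B5 above).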